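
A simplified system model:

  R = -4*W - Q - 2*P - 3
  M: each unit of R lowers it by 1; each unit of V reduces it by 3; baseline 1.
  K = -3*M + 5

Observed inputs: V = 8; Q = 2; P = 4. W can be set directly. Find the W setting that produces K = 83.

Substituting into the R equation gives R = -4*W - 13.
Substituting into the M equation gives M = 4*W - 10.
Substituting into the K equation gives K = -12*W + 35.
Solve -12*W + 35 = 83: W = (83 - 35) / -12 = -4.

W = -4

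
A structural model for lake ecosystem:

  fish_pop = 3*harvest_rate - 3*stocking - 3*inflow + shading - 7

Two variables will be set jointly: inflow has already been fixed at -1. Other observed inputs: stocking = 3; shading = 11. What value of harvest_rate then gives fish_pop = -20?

With inflow held at -1:
Substituting into the fish_pop equation gives fish_pop = 3*harvest_rate - 2.
Solve 3*harvest_rate - 2 = -20: harvest_rate = (-20 + 2) / 3 = -6.

harvest_rate = -6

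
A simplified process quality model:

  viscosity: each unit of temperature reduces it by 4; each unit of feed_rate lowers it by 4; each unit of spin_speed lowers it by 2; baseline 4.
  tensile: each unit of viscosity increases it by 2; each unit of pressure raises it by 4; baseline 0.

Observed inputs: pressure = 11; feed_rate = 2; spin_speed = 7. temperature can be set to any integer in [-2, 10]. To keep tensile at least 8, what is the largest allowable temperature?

Substituting into the viscosity equation gives viscosity = -4*temperature - 18.
tensile becomes -8*temperature + 8.
Require -8*temperature + 8 ≥ 8, so temperature ≤ 0.
The largest integer in [-2, 10] satisfying this is 0.

temperature = 0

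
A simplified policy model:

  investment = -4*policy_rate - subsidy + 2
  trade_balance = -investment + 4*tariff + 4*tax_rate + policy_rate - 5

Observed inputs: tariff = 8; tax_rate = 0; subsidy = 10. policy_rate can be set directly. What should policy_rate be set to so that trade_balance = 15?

Substituting into the investment equation gives investment = -4*policy_rate - 8.
Substituting into the trade_balance equation gives trade_balance = 5*policy_rate + 35.
Solve 5*policy_rate + 35 = 15: policy_rate = (15 - 35) / 5 = -4.

policy_rate = -4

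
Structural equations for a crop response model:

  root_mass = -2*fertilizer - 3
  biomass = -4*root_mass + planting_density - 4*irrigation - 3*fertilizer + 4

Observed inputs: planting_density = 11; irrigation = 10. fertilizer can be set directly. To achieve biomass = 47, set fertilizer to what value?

Substituting into the biomass equation gives biomass = 5*fertilizer - 13.
Solve 5*fertilizer - 13 = 47: fertilizer = (47 + 13) / 5 = 12.

fertilizer = 12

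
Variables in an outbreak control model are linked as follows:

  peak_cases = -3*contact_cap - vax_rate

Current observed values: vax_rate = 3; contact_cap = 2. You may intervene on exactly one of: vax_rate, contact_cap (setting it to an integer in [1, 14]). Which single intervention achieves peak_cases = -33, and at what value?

Intervening on vax_rate: peak_cases = -vax_rate - 6. Reaching -33 requires vax_rate = 27, outside [1, 14].
Intervening on contact_cap: with other inputs at their observed values, peak_cases = -3*contact_cap - 3. Solving for -33 gives contact_cap = 10, within [1, 14].

set contact_cap = 10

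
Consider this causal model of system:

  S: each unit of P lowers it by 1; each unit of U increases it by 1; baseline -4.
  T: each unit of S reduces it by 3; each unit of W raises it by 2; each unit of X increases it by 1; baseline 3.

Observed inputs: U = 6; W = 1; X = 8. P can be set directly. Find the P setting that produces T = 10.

P = 1

Substituting into the S equation gives S = -P + 2.
T becomes 3*P + 7.
Solve 3*P + 7 = 10: P = (10 - 7) / 3 = 1.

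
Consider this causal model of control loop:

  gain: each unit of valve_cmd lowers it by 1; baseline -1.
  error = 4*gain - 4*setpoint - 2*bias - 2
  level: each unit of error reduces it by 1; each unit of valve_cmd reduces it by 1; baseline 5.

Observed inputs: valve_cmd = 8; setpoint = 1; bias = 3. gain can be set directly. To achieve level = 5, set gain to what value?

Intervening on gain fixes its value directly, overriding its dependence on valve_cmd.
Substituting into the error equation gives error = 4*gain - 12.
level becomes -4*gain + 9.
Solve -4*gain + 9 = 5: gain = (5 - 9) / -4 = 1.

gain = 1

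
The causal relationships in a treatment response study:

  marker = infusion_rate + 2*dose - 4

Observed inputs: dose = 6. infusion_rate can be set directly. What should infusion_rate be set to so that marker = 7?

Substituting into the marker equation gives marker = infusion_rate + 8.
Solve infusion_rate + 8 = 7: infusion_rate = (7 - 8) / 1 = -1.

infusion_rate = -1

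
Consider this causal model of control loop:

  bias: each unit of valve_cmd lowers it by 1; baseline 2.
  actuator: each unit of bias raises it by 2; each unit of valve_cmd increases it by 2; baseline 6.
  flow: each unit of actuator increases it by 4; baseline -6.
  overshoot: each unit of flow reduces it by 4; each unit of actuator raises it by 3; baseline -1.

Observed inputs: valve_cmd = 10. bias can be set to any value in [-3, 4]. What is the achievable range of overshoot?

Intervening on bias fixes its value directly, overriding its dependence on valve_cmd.
Substituting into the actuator equation gives actuator = 2*bias + 26.
Substituting into the flow equation gives flow = 8*bias + 98.
Substituting into the overshoot equation gives overshoot = -26*bias - 315.
Linear in bias, so extremes are at the endpoints: bias = -3 gives overshoot = -237; bias = 4 gives overshoot = -419.

-419 to -237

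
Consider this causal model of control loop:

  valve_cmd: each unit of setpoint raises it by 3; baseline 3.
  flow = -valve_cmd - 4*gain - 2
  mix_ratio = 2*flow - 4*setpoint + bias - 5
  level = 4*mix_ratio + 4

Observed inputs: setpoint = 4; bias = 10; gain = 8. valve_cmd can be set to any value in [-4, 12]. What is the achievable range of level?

-408 to -280

Intervening on valve_cmd fixes its value directly, overriding its dependence on setpoint.
Substituting into the flow equation gives flow = -valve_cmd - 34.
Substituting into the mix_ratio equation gives mix_ratio = -2*valve_cmd - 79.
level becomes -8*valve_cmd - 312.
Linear in valve_cmd, so extremes are at the endpoints: valve_cmd = -4 gives level = -280; valve_cmd = 12 gives level = -408.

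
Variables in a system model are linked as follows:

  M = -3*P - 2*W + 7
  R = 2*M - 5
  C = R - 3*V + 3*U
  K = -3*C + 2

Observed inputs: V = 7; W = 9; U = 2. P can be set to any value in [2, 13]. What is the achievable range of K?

164 to 362

Substituting into the M equation gives M = -3*P - 11.
This gives R = -6*P - 27.
Substituting into the C equation gives C = -6*P - 42.
So K = 18*P + 128.
Linear in P, so extremes are at the endpoints: P = 2 gives K = 164; P = 13 gives K = 362.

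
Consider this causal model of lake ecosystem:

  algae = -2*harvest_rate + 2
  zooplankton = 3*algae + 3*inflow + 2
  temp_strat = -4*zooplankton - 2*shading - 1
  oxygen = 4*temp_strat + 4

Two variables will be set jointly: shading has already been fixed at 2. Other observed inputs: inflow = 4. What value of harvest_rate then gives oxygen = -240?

harvest_rate = 1

With shading held at 2:
Substituting into the zooplankton equation gives zooplankton = -6*harvest_rate + 20.
Substituting into the temp_strat equation gives temp_strat = 24*harvest_rate - 85.
Substituting into the oxygen equation gives oxygen = 96*harvest_rate - 336.
Solve 96*harvest_rate - 336 = -240: harvest_rate = (-240 + 336) / 96 = 1.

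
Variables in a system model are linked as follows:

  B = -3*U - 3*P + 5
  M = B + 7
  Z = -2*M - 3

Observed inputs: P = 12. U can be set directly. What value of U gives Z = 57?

Substituting into the B equation gives B = -3*U - 31.
M becomes -3*U - 24.
Substituting into the Z equation gives Z = 6*U + 45.
Solve 6*U + 45 = 57: U = (57 - 45) / 6 = 2.

U = 2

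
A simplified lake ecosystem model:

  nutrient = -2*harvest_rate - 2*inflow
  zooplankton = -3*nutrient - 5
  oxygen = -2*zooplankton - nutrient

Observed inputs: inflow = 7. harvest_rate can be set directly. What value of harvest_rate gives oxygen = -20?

Substituting into the nutrient equation gives nutrient = -2*harvest_rate - 14.
Substituting into the zooplankton equation gives zooplankton = 6*harvest_rate + 37.
Substituting into the oxygen equation gives oxygen = -10*harvest_rate - 60.
Solve -10*harvest_rate - 60 = -20: harvest_rate = (-20 + 60) / -10 = -4.

harvest_rate = -4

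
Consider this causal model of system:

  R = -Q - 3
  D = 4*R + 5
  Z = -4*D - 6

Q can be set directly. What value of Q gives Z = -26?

Q = -3

Substituting into the D equation gives D = -4*Q - 7.
This gives Z = 16*Q + 22.
Solve 16*Q + 22 = -26: Q = (-26 - 22) / 16 = -3.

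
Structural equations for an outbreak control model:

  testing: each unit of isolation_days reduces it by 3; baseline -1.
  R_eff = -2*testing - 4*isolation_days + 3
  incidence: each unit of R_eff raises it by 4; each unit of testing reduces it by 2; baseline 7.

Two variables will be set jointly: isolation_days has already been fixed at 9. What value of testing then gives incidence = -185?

testing = 6

With isolation_days held at 9:
Intervening on testing fixes its value directly, overriding its dependence on isolation_days.
Substituting into the R_eff equation gives R_eff = -2*testing - 33.
Substituting into the incidence equation gives incidence = -10*testing - 125.
Solve -10*testing - 125 = -185: testing = (-185 + 125) / -10 = 6.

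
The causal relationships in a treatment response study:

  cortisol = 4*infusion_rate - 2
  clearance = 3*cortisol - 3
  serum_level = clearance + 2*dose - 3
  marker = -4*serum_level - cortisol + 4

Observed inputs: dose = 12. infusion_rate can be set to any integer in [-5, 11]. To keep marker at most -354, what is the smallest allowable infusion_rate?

Substituting into the clearance equation gives clearance = 12*infusion_rate - 9.
So serum_level = 12*infusion_rate + 12.
Substituting into the marker equation gives marker = -52*infusion_rate - 42.
Require -52*infusion_rate - 42 ≤ -354, so infusion_rate ≥ 6.
The smallest integer in [-5, 11] satisfying this is 6.

infusion_rate = 6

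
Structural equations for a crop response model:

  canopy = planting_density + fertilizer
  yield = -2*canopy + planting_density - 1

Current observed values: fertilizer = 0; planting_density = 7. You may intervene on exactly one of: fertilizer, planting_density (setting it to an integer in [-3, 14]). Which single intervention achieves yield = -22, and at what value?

Intervening on fertilizer: with other inputs at their observed values, yield = -2*fertilizer - 8. Solving for -22 gives fertilizer = 7, within [-3, 14].
Intervening on planting_density: yield = -planting_density - 1. Reaching -22 requires planting_density = 21, outside [-3, 14].

set fertilizer = 7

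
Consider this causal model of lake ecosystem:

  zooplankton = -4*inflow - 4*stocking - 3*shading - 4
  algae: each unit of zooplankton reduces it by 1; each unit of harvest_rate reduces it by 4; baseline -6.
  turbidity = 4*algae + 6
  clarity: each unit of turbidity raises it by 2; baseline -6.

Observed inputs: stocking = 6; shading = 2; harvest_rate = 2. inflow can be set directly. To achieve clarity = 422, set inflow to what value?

Substituting into the zooplankton equation gives zooplankton = -4*inflow - 34.
Substituting into the algae equation gives algae = 4*inflow + 20.
This gives turbidity = 16*inflow + 86.
Substituting into the clarity equation gives clarity = 32*inflow + 166.
Solve 32*inflow + 166 = 422: inflow = (422 - 166) / 32 = 8.

inflow = 8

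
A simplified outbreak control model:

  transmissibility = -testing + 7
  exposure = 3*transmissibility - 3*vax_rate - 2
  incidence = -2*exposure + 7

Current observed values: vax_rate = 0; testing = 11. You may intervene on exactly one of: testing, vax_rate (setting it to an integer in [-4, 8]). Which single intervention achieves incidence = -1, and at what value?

Intervening on testing: with other inputs at their observed values, incidence = 6*testing - 31. Solving for -1 gives testing = 5, within [-4, 8].
Intervening on vax_rate: incidence = 6*vax_rate + 35. Reaching -1 requires vax_rate = -6, outside [-4, 8].

set testing = 5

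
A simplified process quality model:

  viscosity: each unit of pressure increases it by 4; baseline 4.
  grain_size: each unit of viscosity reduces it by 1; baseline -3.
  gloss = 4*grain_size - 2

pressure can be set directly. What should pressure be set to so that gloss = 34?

pressure = -4

Substituting into the grain_size equation gives grain_size = -4*pressure - 7.
Substituting into the gloss equation gives gloss = -16*pressure - 30.
Solve -16*pressure - 30 = 34: pressure = (34 + 30) / -16 = -4.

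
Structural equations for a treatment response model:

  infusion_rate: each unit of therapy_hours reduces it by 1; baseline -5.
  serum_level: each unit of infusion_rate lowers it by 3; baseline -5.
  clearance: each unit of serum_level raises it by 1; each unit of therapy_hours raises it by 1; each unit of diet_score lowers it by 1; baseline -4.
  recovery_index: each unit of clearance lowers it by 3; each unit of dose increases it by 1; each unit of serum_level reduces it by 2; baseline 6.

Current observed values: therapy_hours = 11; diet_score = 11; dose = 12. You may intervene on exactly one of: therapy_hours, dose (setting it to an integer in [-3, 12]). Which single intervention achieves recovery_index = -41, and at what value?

set therapy_hours = 3

Intervening on therapy_hours: with other inputs at their observed values, recovery_index = -18*therapy_hours + 13. Solving for -41 gives therapy_hours = 3, within [-3, 12].
Intervening on dose: recovery_index = dose - 197. Reaching -41 requires dose = 156, outside [-3, 12].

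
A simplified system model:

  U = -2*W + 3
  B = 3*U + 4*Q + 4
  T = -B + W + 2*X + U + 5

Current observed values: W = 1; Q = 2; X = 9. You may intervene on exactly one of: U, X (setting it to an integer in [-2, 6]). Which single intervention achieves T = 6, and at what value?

set U = 3

Intervening on U: with other inputs at their observed values, T = -2*U + 12. Solving for 6 gives U = 3, within [-2, 6].
Intervening on X: T = 2*X - 8. Reaching 6 requires X = 7, outside [-2, 6].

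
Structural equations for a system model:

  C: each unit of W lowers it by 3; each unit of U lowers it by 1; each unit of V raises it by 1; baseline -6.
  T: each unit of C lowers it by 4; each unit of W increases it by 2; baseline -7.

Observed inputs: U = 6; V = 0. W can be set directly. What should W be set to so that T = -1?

W = -3

Substituting into the C equation gives C = -3*W - 12.
Substituting into the T equation gives T = 14*W + 41.
Solve 14*W + 41 = -1: W = (-1 - 41) / 14 = -3.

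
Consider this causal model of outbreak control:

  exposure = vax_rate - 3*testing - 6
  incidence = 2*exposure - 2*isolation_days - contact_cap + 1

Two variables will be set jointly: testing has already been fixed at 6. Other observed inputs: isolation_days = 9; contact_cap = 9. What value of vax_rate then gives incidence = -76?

With testing held at 6:
Substituting into the exposure equation gives exposure = vax_rate - 24.
Substituting into the incidence equation gives incidence = 2*vax_rate - 74.
Solve 2*vax_rate - 74 = -76: vax_rate = (-76 + 74) / 2 = -1.

vax_rate = -1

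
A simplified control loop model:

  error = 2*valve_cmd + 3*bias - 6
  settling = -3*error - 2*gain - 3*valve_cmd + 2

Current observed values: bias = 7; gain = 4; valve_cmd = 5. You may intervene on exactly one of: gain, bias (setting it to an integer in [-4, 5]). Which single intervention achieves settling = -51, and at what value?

set bias = 2

Intervening on gain: settling = -2*gain - 88. Reaching -51 requires gain = -37/2, not an integer.
Intervening on bias: with other inputs at their observed values, settling = -9*bias - 33. Solving for -51 gives bias = 2, within [-4, 5].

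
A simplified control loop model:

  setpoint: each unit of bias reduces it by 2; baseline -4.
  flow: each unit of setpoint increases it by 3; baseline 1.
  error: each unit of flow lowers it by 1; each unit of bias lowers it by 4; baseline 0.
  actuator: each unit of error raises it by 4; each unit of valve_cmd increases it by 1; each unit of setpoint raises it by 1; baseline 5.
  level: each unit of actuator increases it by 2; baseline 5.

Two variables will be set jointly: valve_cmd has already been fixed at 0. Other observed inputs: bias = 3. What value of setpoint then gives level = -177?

setpoint = 4

With valve_cmd held at 0:
Intervening on setpoint fixes its value directly, overriding its dependence on bias.
Substituting into the error equation gives error = -3*setpoint - 13.
Substituting into the actuator equation gives actuator = -11*setpoint - 47.
level becomes -22*setpoint - 89.
Solve -22*setpoint - 89 = -177: setpoint = (-177 + 89) / -22 = 4.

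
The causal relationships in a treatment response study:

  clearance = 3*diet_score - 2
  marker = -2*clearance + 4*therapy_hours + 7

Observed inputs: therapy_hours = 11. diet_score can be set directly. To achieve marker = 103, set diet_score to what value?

diet_score = -8

Substituting into the marker equation gives marker = -6*diet_score + 55.
Solve -6*diet_score + 55 = 103: diet_score = (103 - 55) / -6 = -8.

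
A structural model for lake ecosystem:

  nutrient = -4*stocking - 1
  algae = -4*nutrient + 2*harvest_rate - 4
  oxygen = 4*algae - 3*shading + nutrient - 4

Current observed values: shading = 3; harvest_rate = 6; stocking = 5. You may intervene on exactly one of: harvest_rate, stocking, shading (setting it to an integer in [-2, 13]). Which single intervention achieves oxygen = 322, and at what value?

set shading = 7

Intervening on harvest_rate: oxygen = 8*harvest_rate + 286. Reaching 322 requires harvest_rate = 9/2, not an integer.
Intervening on stocking: oxygen = 60*stocking + 34. Reaching 322 requires stocking = 24/5, not an integer.
Intervening on shading: with other inputs at their observed values, oxygen = -3*shading + 343. Solving for 322 gives shading = 7, within [-2, 13].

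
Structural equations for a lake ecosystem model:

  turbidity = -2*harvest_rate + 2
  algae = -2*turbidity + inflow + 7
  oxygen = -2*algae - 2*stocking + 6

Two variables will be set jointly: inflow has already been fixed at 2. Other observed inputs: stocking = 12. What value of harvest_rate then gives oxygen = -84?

With inflow held at 2:
Substituting into the algae equation gives algae = 4*harvest_rate + 5.
Substituting into the oxygen equation gives oxygen = -8*harvest_rate - 28.
Solve -8*harvest_rate - 28 = -84: harvest_rate = (-84 + 28) / -8 = 7.

harvest_rate = 7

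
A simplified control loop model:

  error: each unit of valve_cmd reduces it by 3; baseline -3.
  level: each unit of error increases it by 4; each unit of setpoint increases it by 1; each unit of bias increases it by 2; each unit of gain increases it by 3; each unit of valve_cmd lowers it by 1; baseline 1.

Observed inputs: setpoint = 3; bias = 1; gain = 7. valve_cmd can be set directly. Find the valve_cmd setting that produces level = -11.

Substituting into the level equation gives level = -13*valve_cmd + 15.
Solve -13*valve_cmd + 15 = -11: valve_cmd = (-11 - 15) / -13 = 2.

valve_cmd = 2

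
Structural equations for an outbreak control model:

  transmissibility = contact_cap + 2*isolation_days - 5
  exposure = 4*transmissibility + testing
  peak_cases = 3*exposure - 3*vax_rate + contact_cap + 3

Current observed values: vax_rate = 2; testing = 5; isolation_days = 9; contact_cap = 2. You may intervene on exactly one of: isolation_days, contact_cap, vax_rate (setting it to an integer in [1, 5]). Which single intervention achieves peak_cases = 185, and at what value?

set vax_rate = 5

Intervening on isolation_days: peak_cases = 24*isolation_days - 22. Reaching 185 requires isolation_days = 69/8, not an integer.
Intervening on contact_cap: peak_cases = 13*contact_cap + 168. Reaching 185 requires contact_cap = 17/13, not an integer.
Intervening on vax_rate: with other inputs at their observed values, peak_cases = -3*vax_rate + 200. Solving for 185 gives vax_rate = 5, within [1, 5].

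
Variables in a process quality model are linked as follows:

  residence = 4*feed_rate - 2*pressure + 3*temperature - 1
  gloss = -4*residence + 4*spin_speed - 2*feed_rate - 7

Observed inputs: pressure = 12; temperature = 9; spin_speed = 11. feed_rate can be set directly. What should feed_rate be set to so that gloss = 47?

feed_rate = -1

Substituting into the residence equation gives residence = 4*feed_rate + 2.
gloss becomes -18*feed_rate + 29.
Solve -18*feed_rate + 29 = 47: feed_rate = (47 - 29) / -18 = -1.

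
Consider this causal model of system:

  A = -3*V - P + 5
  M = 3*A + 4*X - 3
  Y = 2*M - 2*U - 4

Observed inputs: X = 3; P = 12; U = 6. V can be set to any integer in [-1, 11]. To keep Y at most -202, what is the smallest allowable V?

V = 9

Substituting into the A equation gives A = -3*V - 7.
Substituting into the M equation gives M = -9*V - 12.
Substituting into the Y equation gives Y = -18*V - 40.
Require -18*V - 40 ≤ -202, so V ≥ 9.
The smallest integer in [-1, 11] satisfying this is 9.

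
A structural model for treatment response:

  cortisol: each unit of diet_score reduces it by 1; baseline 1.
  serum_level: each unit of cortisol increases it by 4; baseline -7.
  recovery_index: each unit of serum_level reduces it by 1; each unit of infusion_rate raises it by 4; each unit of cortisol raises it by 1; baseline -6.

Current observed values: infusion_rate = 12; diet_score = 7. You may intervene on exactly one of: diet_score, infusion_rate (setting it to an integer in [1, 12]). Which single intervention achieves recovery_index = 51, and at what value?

Intervening on diet_score: recovery_index = 3*diet_score + 46. Reaching 51 requires diet_score = 5/3, not an integer.
Intervening on infusion_rate: with other inputs at their observed values, recovery_index = 4*infusion_rate + 19. Solving for 51 gives infusion_rate = 8, within [1, 12].

set infusion_rate = 8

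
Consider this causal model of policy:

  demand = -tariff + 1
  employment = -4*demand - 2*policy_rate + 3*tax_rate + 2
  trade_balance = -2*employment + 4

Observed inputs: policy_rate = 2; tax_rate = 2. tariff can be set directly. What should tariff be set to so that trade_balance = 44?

Substituting into the employment equation gives employment = 4*tariff.
This gives trade_balance = -8*tariff + 4.
Solve -8*tariff + 4 = 44: tariff = (44 - 4) / -8 = -5.

tariff = -5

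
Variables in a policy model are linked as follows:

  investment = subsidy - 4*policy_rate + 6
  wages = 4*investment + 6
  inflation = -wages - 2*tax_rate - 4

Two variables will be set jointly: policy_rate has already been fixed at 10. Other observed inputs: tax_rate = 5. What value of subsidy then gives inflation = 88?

subsidy = 7

With policy_rate held at 10:
Substituting into the investment equation gives investment = subsidy - 34.
Substituting into the wages equation gives wages = 4*subsidy - 130.
Substituting into the inflation equation gives inflation = -4*subsidy + 116.
Solve -4*subsidy + 116 = 88: subsidy = (88 - 116) / -4 = 7.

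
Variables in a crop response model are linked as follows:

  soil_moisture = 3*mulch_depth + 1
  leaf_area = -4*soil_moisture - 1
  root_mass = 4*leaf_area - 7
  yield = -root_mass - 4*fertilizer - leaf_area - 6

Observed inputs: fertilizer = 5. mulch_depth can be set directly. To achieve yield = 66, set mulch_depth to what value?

Substituting into the leaf_area equation gives leaf_area = -12*mulch_depth - 5.
This gives root_mass = -48*mulch_depth - 27.
Substituting into the yield equation gives yield = 60*mulch_depth + 6.
Solve 60*mulch_depth + 6 = 66: mulch_depth = (66 - 6) / 60 = 1.

mulch_depth = 1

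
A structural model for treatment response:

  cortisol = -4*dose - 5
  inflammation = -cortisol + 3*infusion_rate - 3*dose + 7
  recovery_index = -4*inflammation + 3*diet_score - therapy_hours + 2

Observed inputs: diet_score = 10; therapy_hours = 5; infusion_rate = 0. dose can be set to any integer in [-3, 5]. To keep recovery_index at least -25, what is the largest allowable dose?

dose = 1

Substituting into the inflammation equation gives inflammation = dose + 12.
Substituting into the recovery_index equation gives recovery_index = -4*dose - 21.
Require -4*dose - 21 ≥ -25, so dose ≤ 1.
The largest integer in [-3, 5] satisfying this is 1.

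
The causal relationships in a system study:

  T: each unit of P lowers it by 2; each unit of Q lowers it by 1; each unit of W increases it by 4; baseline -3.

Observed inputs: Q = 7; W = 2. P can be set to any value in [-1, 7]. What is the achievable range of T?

Substituting into the T equation gives T = -2*P - 2.
Linear in P, so extremes are at the endpoints: P = -1 gives T = 0; P = 7 gives T = -16.

-16 to 0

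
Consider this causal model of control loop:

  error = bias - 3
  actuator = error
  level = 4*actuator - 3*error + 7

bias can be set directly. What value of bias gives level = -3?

Substituting into the actuator equation gives actuator = bias - 3.
This gives level = bias + 4.
Solve bias + 4 = -3: bias = (-3 - 4) / 1 = -7.

bias = -7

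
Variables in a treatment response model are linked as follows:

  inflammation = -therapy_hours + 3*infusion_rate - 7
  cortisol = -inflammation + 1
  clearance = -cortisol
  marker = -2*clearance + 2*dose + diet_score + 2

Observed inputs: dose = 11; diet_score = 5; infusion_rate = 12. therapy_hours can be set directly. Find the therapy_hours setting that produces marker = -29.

Substituting into the inflammation equation gives inflammation = -therapy_hours + 29.
Substituting into the cortisol equation gives cortisol = therapy_hours - 28.
This gives clearance = -therapy_hours + 28.
marker becomes 2*therapy_hours - 27.
Solve 2*therapy_hours - 27 = -29: therapy_hours = (-29 + 27) / 2 = -1.

therapy_hours = -1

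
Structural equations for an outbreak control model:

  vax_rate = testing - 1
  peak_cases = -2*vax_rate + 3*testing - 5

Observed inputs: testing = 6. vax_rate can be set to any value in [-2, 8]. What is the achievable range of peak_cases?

Intervening on vax_rate fixes its value directly, overriding its dependence on testing.
Substituting into the peak_cases equation gives peak_cases = -2*vax_rate + 13.
Linear in vax_rate, so extremes are at the endpoints: vax_rate = -2 gives peak_cases = 17; vax_rate = 8 gives peak_cases = -3.

-3 to 17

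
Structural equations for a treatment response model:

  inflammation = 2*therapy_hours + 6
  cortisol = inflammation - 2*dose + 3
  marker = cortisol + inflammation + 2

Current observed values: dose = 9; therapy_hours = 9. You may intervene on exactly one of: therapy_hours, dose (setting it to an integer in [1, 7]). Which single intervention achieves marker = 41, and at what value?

Intervening on therapy_hours: marker = 4*therapy_hours - 1. Reaching 41 requires therapy_hours = 21/2, not an integer.
Intervening on dose: with other inputs at their observed values, marker = -2*dose + 53. Solving for 41 gives dose = 6, within [1, 7].

set dose = 6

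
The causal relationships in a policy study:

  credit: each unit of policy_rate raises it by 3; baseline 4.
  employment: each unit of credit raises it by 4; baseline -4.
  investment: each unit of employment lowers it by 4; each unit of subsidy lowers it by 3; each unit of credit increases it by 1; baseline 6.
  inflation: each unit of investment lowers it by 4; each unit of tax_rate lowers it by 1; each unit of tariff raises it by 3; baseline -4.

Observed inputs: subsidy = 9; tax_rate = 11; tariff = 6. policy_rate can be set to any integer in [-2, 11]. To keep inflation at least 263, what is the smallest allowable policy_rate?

Substituting into the employment equation gives employment = 12*policy_rate + 12.
Substituting into the investment equation gives investment = -45*policy_rate - 65.
So inflation = 180*policy_rate + 263.
Require 180*policy_rate + 263 ≥ 263, so policy_rate ≥ 0.
The smallest integer in [-2, 11] satisfying this is 0.

policy_rate = 0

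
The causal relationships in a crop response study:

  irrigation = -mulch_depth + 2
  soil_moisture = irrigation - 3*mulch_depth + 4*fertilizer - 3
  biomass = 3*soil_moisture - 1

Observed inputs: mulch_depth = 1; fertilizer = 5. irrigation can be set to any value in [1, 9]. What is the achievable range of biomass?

44 to 68

Intervening on irrigation fixes its value directly, overriding its dependence on mulch_depth.
Substituting into the soil_moisture equation gives soil_moisture = irrigation + 14.
Substituting into the biomass equation gives biomass = 3*irrigation + 41.
Linear in irrigation, so extremes are at the endpoints: irrigation = 1 gives biomass = 44; irrigation = 9 gives biomass = 68.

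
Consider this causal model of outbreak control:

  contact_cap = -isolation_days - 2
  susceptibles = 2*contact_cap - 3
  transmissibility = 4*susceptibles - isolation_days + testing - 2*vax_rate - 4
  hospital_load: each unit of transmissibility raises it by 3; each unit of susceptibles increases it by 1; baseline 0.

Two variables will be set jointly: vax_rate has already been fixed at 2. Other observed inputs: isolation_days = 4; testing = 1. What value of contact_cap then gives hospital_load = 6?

With vax_rate held at 2:
Intervening on contact_cap fixes its value directly, overriding its dependence on isolation_days.
Substituting into the transmissibility equation gives transmissibility = 8*contact_cap - 23.
Substituting into the hospital_load equation gives hospital_load = 26*contact_cap - 72.
Solve 26*contact_cap - 72 = 6: contact_cap = (6 + 72) / 26 = 3.

contact_cap = 3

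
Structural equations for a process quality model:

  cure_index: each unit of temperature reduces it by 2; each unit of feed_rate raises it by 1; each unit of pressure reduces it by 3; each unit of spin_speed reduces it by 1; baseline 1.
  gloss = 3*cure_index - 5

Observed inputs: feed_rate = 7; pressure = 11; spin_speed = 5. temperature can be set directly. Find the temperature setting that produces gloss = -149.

temperature = 9

Substituting into the cure_index equation gives cure_index = -2*temperature - 30.
Substituting into the gloss equation gives gloss = -6*temperature - 95.
Solve -6*temperature - 95 = -149: temperature = (-149 + 95) / -6 = 9.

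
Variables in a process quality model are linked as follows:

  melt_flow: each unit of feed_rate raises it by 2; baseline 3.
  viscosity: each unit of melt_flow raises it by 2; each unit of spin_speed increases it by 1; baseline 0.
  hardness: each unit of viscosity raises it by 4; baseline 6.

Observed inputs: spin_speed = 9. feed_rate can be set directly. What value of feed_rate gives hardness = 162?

Substituting into the viscosity equation gives viscosity = 4*feed_rate + 15.
Substituting into the hardness equation gives hardness = 16*feed_rate + 66.
Solve 16*feed_rate + 66 = 162: feed_rate = (162 - 66) / 16 = 6.

feed_rate = 6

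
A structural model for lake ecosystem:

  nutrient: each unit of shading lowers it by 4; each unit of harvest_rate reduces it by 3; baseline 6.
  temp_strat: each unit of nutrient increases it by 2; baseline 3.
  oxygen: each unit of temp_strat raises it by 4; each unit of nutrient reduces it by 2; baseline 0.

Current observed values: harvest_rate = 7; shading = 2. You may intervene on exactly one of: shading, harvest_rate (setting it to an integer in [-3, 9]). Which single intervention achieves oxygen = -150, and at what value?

set shading = 3

Intervening on shading: with other inputs at their observed values, oxygen = -24*shading - 78. Solving for -150 gives shading = 3, within [-3, 9].
Intervening on harvest_rate: oxygen = -18*harvest_rate. Reaching -150 requires harvest_rate = 25/3, not an integer.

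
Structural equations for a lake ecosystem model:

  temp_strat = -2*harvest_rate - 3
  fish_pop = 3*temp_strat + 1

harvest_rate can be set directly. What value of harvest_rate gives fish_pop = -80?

harvest_rate = 12

Substituting into the fish_pop equation gives fish_pop = -6*harvest_rate - 8.
Solve -6*harvest_rate - 8 = -80: harvest_rate = (-80 + 8) / -6 = 12.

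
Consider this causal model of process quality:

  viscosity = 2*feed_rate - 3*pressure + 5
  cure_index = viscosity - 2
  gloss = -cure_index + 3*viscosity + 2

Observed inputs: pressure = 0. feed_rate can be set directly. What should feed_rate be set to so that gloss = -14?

Substituting into the viscosity equation gives viscosity = 2*feed_rate + 5.
So cure_index = 2*feed_rate + 3.
gloss becomes 4*feed_rate + 14.
Solve 4*feed_rate + 14 = -14: feed_rate = (-14 - 14) / 4 = -7.

feed_rate = -7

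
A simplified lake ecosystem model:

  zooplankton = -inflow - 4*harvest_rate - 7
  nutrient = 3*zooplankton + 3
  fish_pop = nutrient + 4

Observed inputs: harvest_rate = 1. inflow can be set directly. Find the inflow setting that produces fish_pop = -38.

inflow = 4

Substituting into the zooplankton equation gives zooplankton = -inflow - 11.
Substituting into the nutrient equation gives nutrient = -3*inflow - 30.
This gives fish_pop = -3*inflow - 26.
Solve -3*inflow - 26 = -38: inflow = (-38 + 26) / -3 = 4.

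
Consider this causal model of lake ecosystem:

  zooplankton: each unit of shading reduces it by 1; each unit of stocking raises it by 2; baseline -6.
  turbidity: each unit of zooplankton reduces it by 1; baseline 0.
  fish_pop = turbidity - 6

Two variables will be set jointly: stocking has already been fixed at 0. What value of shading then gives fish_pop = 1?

With stocking held at 0:
Substituting into the zooplankton equation gives zooplankton = -shading - 6.
Substituting into the turbidity equation gives turbidity = shading + 6.
Substituting into the fish_pop equation gives fish_pop = shading.
Solve shading = 1: shading = 1 / 1 = 1.

shading = 1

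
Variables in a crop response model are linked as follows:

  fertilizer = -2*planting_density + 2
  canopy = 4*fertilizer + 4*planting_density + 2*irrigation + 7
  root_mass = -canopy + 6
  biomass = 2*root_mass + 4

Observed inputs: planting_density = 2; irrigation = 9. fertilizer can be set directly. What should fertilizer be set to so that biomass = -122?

fertilizer = 9

Intervening on fertilizer fixes its value directly, overriding its dependence on planting_density.
Substituting into the canopy equation gives canopy = 4*fertilizer + 33.
This gives root_mass = -4*fertilizer - 27.
So biomass = -8*fertilizer - 50.
Solve -8*fertilizer - 50 = -122: fertilizer = (-122 + 50) / -8 = 9.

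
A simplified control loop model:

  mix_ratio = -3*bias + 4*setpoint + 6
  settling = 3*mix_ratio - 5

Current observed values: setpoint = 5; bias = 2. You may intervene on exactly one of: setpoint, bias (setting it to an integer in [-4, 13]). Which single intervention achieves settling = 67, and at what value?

set setpoint = 6

Intervening on setpoint: with other inputs at their observed values, settling = 12*setpoint - 5. Solving for 67 gives setpoint = 6, within [-4, 13].
Intervening on bias: settling = -9*bias + 73. Reaching 67 requires bias = 2/3, not an integer.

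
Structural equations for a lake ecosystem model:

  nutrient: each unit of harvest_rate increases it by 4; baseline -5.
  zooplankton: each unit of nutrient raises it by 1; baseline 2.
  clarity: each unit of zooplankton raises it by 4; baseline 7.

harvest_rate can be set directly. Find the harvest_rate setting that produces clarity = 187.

harvest_rate = 12

Substituting into the zooplankton equation gives zooplankton = 4*harvest_rate - 3.
Substituting into the clarity equation gives clarity = 16*harvest_rate - 5.
Solve 16*harvest_rate - 5 = 187: harvest_rate = (187 + 5) / 16 = 12.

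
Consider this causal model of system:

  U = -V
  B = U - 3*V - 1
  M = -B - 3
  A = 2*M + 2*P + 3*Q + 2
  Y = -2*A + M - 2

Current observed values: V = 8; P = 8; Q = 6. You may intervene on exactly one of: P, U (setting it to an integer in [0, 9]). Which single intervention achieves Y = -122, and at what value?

set U = 6

Intervening on P: Y = -4*P - 132. Reaching -122 requires P = -5/2, not an integer.
Intervening on U: with other inputs at their observed values, Y = 3*U - 140. Solving for -122 gives U = 6, within [0, 9].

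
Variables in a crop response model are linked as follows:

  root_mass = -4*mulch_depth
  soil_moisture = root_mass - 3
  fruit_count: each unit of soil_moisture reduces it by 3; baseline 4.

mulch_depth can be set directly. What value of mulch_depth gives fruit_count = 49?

mulch_depth = 3

Substituting into the soil_moisture equation gives soil_moisture = -4*mulch_depth - 3.
Substituting into the fruit_count equation gives fruit_count = 12*mulch_depth + 13.
Solve 12*mulch_depth + 13 = 49: mulch_depth = (49 - 13) / 12 = 3.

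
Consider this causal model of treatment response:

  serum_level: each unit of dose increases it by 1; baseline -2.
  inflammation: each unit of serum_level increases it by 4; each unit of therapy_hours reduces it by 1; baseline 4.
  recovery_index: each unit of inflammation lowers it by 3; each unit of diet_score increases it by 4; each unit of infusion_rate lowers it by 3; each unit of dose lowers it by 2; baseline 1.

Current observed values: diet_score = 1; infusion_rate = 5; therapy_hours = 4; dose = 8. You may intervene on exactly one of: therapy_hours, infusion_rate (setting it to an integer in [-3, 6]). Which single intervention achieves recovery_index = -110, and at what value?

set therapy_hours = 0

Intervening on therapy_hours: with other inputs at their observed values, recovery_index = 3*therapy_hours - 110. Solving for -110 gives therapy_hours = 0, within [-3, 6].
Intervening on infusion_rate: recovery_index = -3*infusion_rate - 83. Reaching -110 requires infusion_rate = 9, outside [-3, 6].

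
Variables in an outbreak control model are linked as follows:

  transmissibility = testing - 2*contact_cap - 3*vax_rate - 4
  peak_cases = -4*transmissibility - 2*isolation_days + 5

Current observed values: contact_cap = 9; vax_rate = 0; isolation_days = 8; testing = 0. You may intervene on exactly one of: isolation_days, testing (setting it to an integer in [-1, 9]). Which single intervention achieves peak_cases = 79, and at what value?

Intervening on isolation_days: with other inputs at their observed values, peak_cases = -2*isolation_days + 93. Solving for 79 gives isolation_days = 7, within [-1, 9].
Intervening on testing: peak_cases = -4*testing + 77. Reaching 79 requires testing = -1/2, not an integer.

set isolation_days = 7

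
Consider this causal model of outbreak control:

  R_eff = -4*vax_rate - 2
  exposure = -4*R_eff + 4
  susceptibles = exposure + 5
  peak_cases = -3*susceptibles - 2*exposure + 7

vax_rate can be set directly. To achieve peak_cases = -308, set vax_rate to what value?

Substituting into the exposure equation gives exposure = 16*vax_rate + 12.
This gives susceptibles = 16*vax_rate + 17.
Substituting into the peak_cases equation gives peak_cases = -80*vax_rate - 68.
Solve -80*vax_rate - 68 = -308: vax_rate = (-308 + 68) / -80 = 3.

vax_rate = 3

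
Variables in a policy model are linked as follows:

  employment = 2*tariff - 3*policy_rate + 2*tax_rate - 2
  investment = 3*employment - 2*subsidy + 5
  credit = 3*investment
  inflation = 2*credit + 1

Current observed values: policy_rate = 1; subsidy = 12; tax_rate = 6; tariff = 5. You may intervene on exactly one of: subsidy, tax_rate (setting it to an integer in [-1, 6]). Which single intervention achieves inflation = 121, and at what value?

Intervening on subsidy: inflation = -12*subsidy + 337. Reaching 121 requires subsidy = 18, outside [-1, 6].
Intervening on tax_rate: with other inputs at their observed values, inflation = 36*tax_rate - 23. Solving for 121 gives tax_rate = 4, within [-1, 6].

set tax_rate = 4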